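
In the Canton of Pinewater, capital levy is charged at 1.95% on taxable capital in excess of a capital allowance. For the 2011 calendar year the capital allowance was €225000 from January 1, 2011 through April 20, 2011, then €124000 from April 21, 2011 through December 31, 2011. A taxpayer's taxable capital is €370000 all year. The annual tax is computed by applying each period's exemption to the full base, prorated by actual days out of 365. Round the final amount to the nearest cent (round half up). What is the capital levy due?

€4203.45

January 1 – April 20, 2011: 110 days, exemption €225000 → (€370000 − €225000) × 1.95% × 110/365 = €852.1233
April 21 – December 31, 2011: 255 days, exemption €124000 → (€370000 − €124000) × 1.95% × 255/365 = €3351.3288
Total = €4203.4521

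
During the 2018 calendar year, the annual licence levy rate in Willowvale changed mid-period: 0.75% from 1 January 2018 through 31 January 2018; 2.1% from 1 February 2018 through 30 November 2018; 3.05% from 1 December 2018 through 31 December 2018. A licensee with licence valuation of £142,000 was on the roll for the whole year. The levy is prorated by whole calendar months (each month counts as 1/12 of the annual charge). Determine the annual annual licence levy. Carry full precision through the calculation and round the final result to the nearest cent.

1 January – 31 January 2018: 1 month at 0.75% → £142,000 × 0.75% × 1/12 = £88.7500
1 February – 30 November 2018: 10 months at 2.1% → £142,000 × 2.1% × 10/12 = £2,485.0000
1 December – 31 December 2018: 1 month at 3.05% → £142,000 × 3.05% × 1/12 = £360.9167
Total = £2,934.6667

£2,934.67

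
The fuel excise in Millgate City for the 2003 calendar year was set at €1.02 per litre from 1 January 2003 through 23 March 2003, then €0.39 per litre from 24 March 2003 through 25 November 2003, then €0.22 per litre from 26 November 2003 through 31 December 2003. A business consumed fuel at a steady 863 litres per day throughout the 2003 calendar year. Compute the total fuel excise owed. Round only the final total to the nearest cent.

1 January – 23 March 2003: 82 days × 863 litres/day = 70,766 litres at €1.02/litre → €72181.32
24 March – 25 November 2003: 247 days × 863 litres/day = 213,161 litres at €0.39/litre → €83132.79
26 November – 31 December 2003: 36 days × 863 litres/day = 31,068 litres at €0.22/litre → €6834.96

€162149.07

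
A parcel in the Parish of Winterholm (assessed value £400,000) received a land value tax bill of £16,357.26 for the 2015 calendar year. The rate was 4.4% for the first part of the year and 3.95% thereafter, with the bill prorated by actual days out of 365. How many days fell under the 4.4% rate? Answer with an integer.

113 days

Let d = days at the first rate; then 365 − d days at the second rate.
£400,000 × [4.4%·d + 3.95%·(365−d)] / 365 = £16,357.26
Solving gives d = 113, so the new rate took effect on 24 April 2015.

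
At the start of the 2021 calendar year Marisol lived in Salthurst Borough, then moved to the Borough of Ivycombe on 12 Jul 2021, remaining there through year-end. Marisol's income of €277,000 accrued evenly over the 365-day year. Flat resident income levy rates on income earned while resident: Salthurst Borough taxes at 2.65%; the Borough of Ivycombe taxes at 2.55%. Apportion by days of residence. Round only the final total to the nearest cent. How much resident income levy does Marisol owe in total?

Salthurst Borough, 1 Jan – 11 Jul 2021: 192 days → €277,000 × 2.65% × 192/365 = €3,861.3041
The Borough of Ivycombe, 12 Jul – 31 Dec 2021: 173 days → €277,000 × 2.55% × 173/365 = €3,347.9055
Total = €7,209.2096

€7,209.21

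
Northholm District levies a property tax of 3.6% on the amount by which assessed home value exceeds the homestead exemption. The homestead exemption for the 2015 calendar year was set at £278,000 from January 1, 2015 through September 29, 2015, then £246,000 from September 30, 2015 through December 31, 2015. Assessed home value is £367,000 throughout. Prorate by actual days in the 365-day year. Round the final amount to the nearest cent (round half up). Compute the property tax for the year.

January 1 – September 29, 2015: 272 days, exemption £278,000 → (£367,000 − £278,000) × 3.6% × 272/365 = £2,387.6384
September 30 – December 31, 2015: 93 days, exemption £246,000 → (£367,000 − £246,000) × 3.6% × 93/365 = £1,109.8849
Total = £3,497.5233

£3,497.52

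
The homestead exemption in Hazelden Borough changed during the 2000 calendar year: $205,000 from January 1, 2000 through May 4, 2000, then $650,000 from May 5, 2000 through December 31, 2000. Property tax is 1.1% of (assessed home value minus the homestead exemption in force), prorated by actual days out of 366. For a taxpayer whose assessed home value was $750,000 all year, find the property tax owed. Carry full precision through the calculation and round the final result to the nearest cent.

$2,771.79

January 1 – May 4, 2000: 125 days, exemption $205,000 → ($750,000 − $205,000) × 1.1% × 125/366 = $2,047.4727
May 5 – December 31, 2000: 241 days, exemption $650,000 → ($750,000 − $650,000) × 1.1% × 241/366 = $724.3169
Total = $2,771.7896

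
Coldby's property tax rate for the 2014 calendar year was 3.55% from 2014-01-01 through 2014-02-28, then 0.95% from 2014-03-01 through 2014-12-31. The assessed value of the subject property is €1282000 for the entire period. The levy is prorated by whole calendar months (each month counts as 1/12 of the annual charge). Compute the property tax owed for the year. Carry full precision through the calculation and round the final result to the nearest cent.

€17734.33

2014-01-01 to 2014-02-28: 2 months at 3.55% → €1282000 × 3.55% × 2/12 = €7585.1667
2014-03-01 to 2014-12-31: 10 months at 0.95% → €1282000 × 0.95% × 10/12 = €10149.1667
Total = €17734.3333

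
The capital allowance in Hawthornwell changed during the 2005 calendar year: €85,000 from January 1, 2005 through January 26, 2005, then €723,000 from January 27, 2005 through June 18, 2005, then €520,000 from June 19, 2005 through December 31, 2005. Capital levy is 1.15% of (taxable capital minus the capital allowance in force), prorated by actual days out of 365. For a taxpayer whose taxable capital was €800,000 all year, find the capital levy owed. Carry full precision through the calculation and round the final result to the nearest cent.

January 1 – January 26, 2005: 26 days, exemption €85,000 → (€800,000 − €85,000) × 1.15% × 26/365 = €585.7123
January 27 – June 18, 2005: 143 days, exemption €723,000 → (€800,000 − €723,000) × 1.15% × 143/365 = €346.9219
June 19 – December 31, 2005: 196 days, exemption €520,000 → (€800,000 − €520,000) × 1.15% × 196/365 = €1,729.0959
Total = €2,661.7301

€2,661.73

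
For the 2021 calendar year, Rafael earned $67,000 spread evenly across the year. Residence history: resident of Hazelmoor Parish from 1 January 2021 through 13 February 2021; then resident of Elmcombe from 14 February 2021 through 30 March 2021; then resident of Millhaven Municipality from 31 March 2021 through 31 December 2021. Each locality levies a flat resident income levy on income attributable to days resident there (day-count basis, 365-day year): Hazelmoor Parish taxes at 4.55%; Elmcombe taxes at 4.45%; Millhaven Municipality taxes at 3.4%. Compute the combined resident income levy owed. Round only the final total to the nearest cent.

$2,457.62

Hazelmoor Parish, 1 January – 13 February 2021: 44 days → $67,000 × 4.55% × 44/365 = $367.4904
Elmcombe, 14 February – 30 March 2021: 45 days → $67,000 × 4.45% × 45/365 = $367.5822
Millhaven Municipality, 31 March – 31 December 2021: 276 days → $67,000 × 3.4% × 276/365 = $1,722.5425
Total = $2,457.6151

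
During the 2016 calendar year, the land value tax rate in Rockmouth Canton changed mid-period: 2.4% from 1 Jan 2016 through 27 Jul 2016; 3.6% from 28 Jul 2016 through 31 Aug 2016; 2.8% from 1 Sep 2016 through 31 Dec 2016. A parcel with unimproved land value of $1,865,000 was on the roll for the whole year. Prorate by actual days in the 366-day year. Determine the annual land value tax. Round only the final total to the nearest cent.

$49,386.83

1 Jan – 27 Jul 2016: 209 days at 2.4% → $1,865,000 × 2.4% × 209/366 = $25,559.6721
28 Jul – 31 Aug 2016: 35 days at 3.6% → $1,865,000 × 3.6% × 35/366 = $6,420.4918
1 Sep – 31 Dec 2016: 122 days at 2.8% → $1,865,000 × 2.8% × 122/366 = $17,406.6667
Total = $49,386.8306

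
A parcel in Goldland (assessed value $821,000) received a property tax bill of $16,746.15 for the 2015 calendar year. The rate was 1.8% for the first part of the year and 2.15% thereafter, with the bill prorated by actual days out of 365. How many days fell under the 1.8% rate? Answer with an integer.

115 days

Let d = days at the first rate; then 365 − d days at the second rate.
$821,000 × [1.8%·d + 2.15%·(365−d)] / 365 = $16,746.15
Solving gives d = 115, so the new rate took effect on 26 April 2015.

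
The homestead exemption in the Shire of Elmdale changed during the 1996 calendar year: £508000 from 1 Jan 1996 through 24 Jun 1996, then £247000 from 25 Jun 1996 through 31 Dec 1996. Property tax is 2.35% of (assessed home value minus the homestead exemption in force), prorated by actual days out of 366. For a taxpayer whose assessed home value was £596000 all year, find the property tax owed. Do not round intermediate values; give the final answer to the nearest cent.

1 Jan – 24 Jun 1996: 176 days, exemption £508000 → (£596000 − £508000) × 2.35% × 176/366 = £994.4481
25 Jun – 31 Dec 1996: 190 days, exemption £247000 → (£596000 − £247000) × 2.35% × 190/366 = £4257.6093
Total = £5252.0574

£5252.06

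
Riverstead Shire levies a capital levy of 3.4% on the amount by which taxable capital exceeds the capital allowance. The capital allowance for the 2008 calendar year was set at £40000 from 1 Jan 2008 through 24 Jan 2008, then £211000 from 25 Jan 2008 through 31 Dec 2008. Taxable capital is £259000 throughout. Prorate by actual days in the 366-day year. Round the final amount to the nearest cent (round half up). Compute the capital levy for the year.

£2013.25

1 Jan – 24 Jan 2008: 24 days, exemption £40000 → (£259000 − £40000) × 3.4% × 24/366 = £488.2623
25 Jan – 31 Dec 2008: 342 days, exemption £211000 → (£259000 − £211000) × 3.4% × 342/366 = £1524.9836
Total = £2013.2459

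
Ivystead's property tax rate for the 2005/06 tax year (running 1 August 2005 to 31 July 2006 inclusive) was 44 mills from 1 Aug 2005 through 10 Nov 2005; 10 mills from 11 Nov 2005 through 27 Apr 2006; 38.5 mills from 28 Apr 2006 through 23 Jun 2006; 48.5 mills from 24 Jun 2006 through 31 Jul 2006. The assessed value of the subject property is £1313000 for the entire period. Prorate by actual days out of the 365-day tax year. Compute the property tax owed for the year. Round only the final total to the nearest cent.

1 Aug – 10 Nov 2005: 102 days at 44 mills → £1313000 × 4.4% × 102/365 = £16144.5041
11 Nov 2005 – 27 Apr 2006: 168 days at 10 mills → £1313000 × 1% × 168/365 = £6043.3973
28 Apr – 23 Jun 2006: 57 days at 38.5 mills → £1313000 × 3.85% × 57/365 = £7894.1877
24 Jun – 31 Jul 2006: 38 days at 48.5 mills → £1313000 × 4.85% × 38/365 = £6629.7507
Total = £36711.8397

£36711.84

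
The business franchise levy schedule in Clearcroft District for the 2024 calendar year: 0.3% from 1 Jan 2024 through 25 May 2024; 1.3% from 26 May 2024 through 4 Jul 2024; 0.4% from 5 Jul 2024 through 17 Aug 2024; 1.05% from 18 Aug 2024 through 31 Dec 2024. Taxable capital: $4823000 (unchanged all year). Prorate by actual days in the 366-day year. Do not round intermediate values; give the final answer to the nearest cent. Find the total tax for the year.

$33761.00

1 Jan – 25 May 2024: 146 days at 0.3% → $4823000 × 0.3% × 146/366 = $5771.7869
26 May – 4 Jul 2024: 40 days at 1.3% → $4823000 × 1.3% × 40/366 = $6852.3497
5 Jul – 17 Aug 2024: 44 days at 0.4% → $4823000 × 0.4% × 44/366 = $2319.2568
18 Aug – 31 Dec 2024: 136 days at 1.05% → $4823000 × 1.05% × 136/366 = $18817.6066
Total = $33761.0000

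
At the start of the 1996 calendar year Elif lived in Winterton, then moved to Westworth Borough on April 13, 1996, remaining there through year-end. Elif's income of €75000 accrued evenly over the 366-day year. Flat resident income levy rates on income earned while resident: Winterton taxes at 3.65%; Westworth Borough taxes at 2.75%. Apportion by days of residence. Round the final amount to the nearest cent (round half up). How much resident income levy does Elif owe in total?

Winterton, January 1 – April 12, 1996: 103 days → €75000 × 3.65% × 103/366 = €770.3893
Westworth Borough, April 13 – December 31, 1996: 263 days → €75000 × 2.75% × 263/366 = €1482.0697
Total = €2252.4590

€2252.46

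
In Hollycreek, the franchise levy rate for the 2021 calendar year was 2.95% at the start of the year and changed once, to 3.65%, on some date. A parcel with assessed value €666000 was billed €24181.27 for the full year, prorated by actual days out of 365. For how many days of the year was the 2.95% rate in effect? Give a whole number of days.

10 days

Let d = days at the first rate; then 365 − d days at the second rate.
€666000 × [2.95%·d + 3.65%·(365−d)] / 365 = €24181.27
Solving gives d = 10, so the new rate took effect on 11 Jan 2021.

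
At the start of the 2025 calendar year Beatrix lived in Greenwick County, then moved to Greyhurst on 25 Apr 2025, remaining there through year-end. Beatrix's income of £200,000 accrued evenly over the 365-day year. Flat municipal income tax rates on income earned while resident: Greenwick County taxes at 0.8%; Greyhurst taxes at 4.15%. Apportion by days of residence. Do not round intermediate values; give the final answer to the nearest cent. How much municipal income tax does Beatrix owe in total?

£6,207.40

Greenwick County, 1 Jan – 24 Apr 2025: 114 days → £200,000 × 0.8% × 114/365 = £499.7260
Greyhurst, 25 Apr – 31 Dec 2025: 251 days → £200,000 × 4.15% × 251/365 = £5,707.6712
Total = £6,207.3973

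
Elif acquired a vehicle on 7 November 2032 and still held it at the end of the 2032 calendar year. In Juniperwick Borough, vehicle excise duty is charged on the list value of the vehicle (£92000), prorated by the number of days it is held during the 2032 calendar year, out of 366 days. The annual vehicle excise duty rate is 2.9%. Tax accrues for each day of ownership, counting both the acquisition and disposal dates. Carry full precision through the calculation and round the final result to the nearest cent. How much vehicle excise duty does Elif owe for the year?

Days held (7 November – 31 December 2032): 55 out of 366
Tax = £92000 × 2.9% × 55/366 = £400.9290

£400.93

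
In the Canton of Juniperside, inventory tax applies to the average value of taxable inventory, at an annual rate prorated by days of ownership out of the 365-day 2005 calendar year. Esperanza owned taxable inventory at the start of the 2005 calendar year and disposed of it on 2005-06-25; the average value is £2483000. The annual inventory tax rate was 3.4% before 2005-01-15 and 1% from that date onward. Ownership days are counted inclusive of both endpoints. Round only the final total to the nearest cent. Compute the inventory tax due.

£14258.54

2005-01-01 to 2005-01-14: 14 days at 3.4% → £2483000 × 3.4% × 14/365 = £3238.1041
2005-01-15 to 2005-06-25: 162 days at 1% → £2483000 × 1% × 162/365 = £11020.4384
Total = £14258.5425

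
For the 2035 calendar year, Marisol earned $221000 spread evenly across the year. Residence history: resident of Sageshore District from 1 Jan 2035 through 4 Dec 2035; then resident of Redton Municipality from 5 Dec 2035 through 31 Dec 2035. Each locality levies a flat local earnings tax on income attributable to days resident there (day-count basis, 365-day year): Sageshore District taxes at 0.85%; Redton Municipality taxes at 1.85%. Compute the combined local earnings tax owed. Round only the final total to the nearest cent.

Sageshore District, 1 Jan – 4 Dec 2035: 338 days → $221000 × 0.85% × 338/365 = $1739.5425
Redton Municipality, 5 Dec – 31 Dec 2035: 27 days → $221000 × 1.85% × 27/365 = $302.4370
Total = $2041.9795

$2041.98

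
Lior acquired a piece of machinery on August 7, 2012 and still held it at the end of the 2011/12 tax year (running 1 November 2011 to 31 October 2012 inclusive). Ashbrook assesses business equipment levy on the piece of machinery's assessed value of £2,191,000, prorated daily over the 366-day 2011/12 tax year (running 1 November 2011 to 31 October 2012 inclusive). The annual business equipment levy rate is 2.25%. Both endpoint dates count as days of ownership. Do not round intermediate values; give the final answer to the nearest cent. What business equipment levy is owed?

£11,583.57

Days held (August 7 – October 31, 2012): 86 out of 366
Tax = £2,191,000 × 2.25% × 86/366 = £11,583.5656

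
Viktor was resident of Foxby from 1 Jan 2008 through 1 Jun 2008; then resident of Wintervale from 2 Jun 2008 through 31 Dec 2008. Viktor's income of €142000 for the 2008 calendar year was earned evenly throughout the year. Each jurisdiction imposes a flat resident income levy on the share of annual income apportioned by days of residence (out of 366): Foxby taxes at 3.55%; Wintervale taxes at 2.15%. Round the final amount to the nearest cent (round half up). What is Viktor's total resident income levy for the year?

Foxby, 1 Jan – 1 Jun 2008: 153 days → €142000 × 3.55% × 153/366 = €2107.3033
Wintervale, 2 Jun – 31 Dec 2008: 213 days → €142000 × 2.15% × 213/366 = €1776.7459
Total = €3884.0492

€3884.05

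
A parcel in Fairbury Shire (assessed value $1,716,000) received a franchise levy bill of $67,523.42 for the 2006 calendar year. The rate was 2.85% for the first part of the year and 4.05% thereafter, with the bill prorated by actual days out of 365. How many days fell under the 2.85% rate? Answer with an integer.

35 days

Let d = days at the first rate; then 365 − d days at the second rate.
$1,716,000 × [2.85%·d + 4.05%·(365−d)] / 365 = $67,523.42
Solving gives d = 35, so the new rate took effect on February 5, 2006.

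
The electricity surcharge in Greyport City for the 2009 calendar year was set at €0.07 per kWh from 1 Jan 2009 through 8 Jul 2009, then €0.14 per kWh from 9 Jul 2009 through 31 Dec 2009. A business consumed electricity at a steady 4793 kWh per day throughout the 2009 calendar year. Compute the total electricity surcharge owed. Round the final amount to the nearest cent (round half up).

€181,510.91

1 Jan – 8 Jul 2009: 189 days × 4793 kWh/day = 905,877 kWh at €0.07/kWh → €63,411.39
9 Jul – 31 Dec 2009: 176 days × 4793 kWh/day = 843,568 kWh at €0.14/kWh → €118,099.52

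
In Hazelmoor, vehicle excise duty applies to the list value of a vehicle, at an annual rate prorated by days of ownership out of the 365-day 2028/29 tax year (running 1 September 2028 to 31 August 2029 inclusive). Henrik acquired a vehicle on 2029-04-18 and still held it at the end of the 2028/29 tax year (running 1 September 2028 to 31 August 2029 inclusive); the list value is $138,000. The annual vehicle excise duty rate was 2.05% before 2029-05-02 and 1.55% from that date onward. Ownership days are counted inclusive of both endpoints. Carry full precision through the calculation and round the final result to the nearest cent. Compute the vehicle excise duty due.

$823.46

2029-04-18 to 2029-05-01: 14 days at 2.05% → $138,000 × 2.05% × 14/365 = $108.5096
2029-05-02 to 2029-08-31: 122 days at 1.55% → $138,000 × 1.55% × 122/365 = $714.9534
Total = $823.4630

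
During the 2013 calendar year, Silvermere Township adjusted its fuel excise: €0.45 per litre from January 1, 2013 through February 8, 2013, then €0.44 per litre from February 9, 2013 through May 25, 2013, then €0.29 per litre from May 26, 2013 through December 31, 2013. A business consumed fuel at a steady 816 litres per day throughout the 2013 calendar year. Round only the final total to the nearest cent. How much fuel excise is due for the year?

January 1 – February 8, 2013: 39 days × 816 litres/day = 31,824 litres at €0.45/litre → €14,320.80
February 9 – May 25, 2013: 106 days × 816 litres/day = 86,496 litres at €0.44/litre → €38,058.24
May 26 – December 31, 2013: 220 days × 816 litres/day = 179,520 litres at €0.29/litre → €52,060.80

€104,439.84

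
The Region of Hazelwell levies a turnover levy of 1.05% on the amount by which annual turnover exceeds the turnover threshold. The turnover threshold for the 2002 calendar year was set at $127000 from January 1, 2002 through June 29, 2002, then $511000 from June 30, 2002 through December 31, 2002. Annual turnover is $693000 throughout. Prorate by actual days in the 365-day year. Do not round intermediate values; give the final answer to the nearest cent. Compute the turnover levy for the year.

January 1 – June 29, 2002: 180 days, exemption $127000 → ($693000 − $127000) × 1.05% × 180/365 = $2930.7945
June 30 – December 31, 2002: 185 days, exemption $511000 → ($693000 − $511000) × 1.05% × 185/365 = $968.5890
Total = $3899.3836

$3899.38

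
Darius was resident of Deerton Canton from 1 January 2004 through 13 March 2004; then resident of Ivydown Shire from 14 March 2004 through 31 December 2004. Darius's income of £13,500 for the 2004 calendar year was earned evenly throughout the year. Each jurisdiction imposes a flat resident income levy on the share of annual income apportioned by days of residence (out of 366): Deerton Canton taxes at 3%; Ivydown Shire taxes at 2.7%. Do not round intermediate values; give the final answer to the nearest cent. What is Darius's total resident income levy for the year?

£372.58

Deerton Canton, 1 January – 13 March 2004: 73 days → £13,500 × 3% × 73/366 = £80.7787
Ivydown Shire, 14 March – 31 December 2004: 293 days → £13,500 × 2.7% × 293/366 = £291.7992
Total = £372.5779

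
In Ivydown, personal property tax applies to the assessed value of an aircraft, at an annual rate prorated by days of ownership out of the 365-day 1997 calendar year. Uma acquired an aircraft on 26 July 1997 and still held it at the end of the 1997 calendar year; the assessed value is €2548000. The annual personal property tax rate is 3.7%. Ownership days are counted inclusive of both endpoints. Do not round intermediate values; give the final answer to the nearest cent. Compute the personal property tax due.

Days held (26 July – 31 December 1997): 159 out of 365
Tax = €2548000 × 3.7% × 159/365 = €41068.1753

€41068.18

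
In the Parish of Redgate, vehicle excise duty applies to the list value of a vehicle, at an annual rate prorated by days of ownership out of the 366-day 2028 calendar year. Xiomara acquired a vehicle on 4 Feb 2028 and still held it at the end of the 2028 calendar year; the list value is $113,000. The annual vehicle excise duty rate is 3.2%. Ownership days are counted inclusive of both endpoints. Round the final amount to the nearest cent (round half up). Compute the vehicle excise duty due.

$3,280.09

Days held (4 Feb – 31 Dec 2028): 332 out of 366
Tax = $113,000 × 3.2% × 332/366 = $3,280.0874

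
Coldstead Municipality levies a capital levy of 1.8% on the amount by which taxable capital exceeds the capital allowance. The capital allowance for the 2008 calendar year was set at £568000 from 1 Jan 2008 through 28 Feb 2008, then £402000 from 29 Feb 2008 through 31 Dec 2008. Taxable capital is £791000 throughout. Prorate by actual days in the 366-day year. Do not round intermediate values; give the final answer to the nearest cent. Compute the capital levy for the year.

£6520.33

1 Jan – 28 Feb 2008: 59 days, exemption £568000 → (£791000 − £568000) × 1.8% × 59/366 = £647.0656
29 Feb – 31 Dec 2008: 307 days, exemption £402000 → (£791000 − £402000) × 1.8% × 307/366 = £5873.2623
Total = £6520.3279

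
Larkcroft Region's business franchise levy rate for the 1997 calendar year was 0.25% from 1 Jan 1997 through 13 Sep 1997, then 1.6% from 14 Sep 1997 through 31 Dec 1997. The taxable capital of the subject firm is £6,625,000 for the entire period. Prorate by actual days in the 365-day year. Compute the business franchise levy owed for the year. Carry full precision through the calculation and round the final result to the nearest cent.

1 Jan – 13 Sep 1997: 256 days at 0.25% → £6,625,000 × 0.25% × 256/365 = £11,616.4384
14 Sep – 31 Dec 1997: 109 days at 1.6% → £6,625,000 × 1.6% × 109/365 = £31,654.7945
Total = £43,271.2329

£43,271.23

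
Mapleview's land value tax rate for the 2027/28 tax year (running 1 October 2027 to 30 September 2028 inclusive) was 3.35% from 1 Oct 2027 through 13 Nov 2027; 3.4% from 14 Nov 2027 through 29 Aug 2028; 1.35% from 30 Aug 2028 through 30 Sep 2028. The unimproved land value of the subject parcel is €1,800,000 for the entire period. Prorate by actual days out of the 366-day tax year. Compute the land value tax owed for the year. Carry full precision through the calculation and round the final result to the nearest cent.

€57,865.57

1 Oct – 13 Nov 2027: 44 days at 3.35% → €1,800,000 × 3.35% × 44/366 = €7,249.1803
14 Nov 2027 – 29 Aug 2028: 290 days at 3.4% → €1,800,000 × 3.4% × 290/366 = €48,491.8033
30 Aug – 30 Sep 2028: 32 days at 1.35% → €1,800,000 × 1.35% × 32/366 = €2,124.5902
Total = €57,865.5738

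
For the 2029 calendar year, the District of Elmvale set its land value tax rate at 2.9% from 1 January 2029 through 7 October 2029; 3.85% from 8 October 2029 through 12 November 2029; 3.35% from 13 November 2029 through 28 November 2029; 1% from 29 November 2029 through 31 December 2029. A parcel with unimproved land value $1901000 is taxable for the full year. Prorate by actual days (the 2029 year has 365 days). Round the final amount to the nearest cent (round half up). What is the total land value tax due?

$54019.65

1 January – 7 October 2029: 280 days at 2.9% → $1901000 × 2.9% × 280/365 = $42290.7397
8 October – 12 November 2029: 36 days at 3.85% → $1901000 × 3.85% × 36/365 = $7218.5918
13 November – 28 November 2029: 16 days at 3.35% → $1901000 × 3.35% × 16/365 = $2791.6055
29 November – 31 December 2029: 33 days at 1% → $1901000 × 1% × 33/365 = $1718.7123
Total = $54019.6493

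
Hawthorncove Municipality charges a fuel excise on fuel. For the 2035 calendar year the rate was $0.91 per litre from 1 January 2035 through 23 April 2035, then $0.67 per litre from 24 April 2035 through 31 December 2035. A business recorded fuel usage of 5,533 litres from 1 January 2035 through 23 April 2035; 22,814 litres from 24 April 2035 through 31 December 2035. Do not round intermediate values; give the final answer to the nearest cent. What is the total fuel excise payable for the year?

1 January – 23 April 2035: 5,533 litres at $0.91/litre → $5,035.03
24 April – 31 December 2035: 22,814 litres at $0.67/litre → $15,285.38

$20,320.41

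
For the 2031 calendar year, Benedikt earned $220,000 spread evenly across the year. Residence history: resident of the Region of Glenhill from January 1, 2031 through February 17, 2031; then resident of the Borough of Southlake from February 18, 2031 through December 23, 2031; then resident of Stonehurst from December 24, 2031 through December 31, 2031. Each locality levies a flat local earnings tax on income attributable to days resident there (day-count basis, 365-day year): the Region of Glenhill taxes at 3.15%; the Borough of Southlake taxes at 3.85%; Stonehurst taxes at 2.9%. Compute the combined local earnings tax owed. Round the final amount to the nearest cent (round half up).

The Region of Glenhill, January 1 – February 17, 2031: 48 days → $220,000 × 3.15% × 48/365 = $911.3425
The Borough of Southlake, February 18 – December 23, 2031: 309 days → $220,000 × 3.85% × 309/365 = $7,170.4932
Stonehurst, December 24 – December 31, 2031: 8 days → $220,000 × 2.9% × 8/365 = $139.8356
Total = $8,221.6712

$8,221.67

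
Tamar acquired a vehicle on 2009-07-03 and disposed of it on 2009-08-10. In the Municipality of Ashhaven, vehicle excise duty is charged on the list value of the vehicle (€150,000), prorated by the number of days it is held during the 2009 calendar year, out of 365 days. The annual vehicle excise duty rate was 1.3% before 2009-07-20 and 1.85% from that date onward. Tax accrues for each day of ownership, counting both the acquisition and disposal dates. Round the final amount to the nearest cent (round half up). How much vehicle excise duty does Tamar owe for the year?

2009-07-03 to 2009-07-19: 17 days at 1.3% → €150,000 × 1.3% × 17/365 = €90.8219
2009-07-20 to 2009-08-10: 22 days at 1.85% → €150,000 × 1.85% × 22/365 = €167.2603
Total = €258.0822

€258.08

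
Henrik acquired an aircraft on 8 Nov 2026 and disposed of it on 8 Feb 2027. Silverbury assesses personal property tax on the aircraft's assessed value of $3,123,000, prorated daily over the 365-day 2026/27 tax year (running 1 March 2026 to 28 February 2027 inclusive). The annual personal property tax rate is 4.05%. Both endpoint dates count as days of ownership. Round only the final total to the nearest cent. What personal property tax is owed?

$32,226.79

Days held (8 Nov 2026 – 8 Feb 2027): 93 out of 365
Tax = $3,123,000 × 4.05% × 93/365 = $32,226.7932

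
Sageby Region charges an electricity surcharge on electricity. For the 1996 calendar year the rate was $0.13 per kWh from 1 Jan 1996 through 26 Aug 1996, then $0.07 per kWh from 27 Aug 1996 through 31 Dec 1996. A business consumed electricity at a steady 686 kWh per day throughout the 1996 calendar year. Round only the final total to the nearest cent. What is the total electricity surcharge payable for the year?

1 Jan – 26 Aug 1996: 239 days × 686 kWh/day = 163,954 kWh at $0.13/kWh → $21,314.02
27 Aug – 31 Dec 1996: 127 days × 686 kWh/day = 87,122 kWh at $0.07/kWh → $6,098.54

$27,412.56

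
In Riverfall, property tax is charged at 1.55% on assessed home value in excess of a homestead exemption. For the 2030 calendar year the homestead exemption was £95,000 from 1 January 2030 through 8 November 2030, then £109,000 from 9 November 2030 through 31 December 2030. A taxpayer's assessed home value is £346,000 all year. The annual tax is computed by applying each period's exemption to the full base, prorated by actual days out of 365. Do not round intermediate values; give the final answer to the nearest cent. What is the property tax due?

£3,858.99

1 January – 8 November 2030: 312 days, exemption £95,000 → (£346,000 − £95,000) × 1.55% × 312/365 = £3,325.5781
9 November – 31 December 2030: 53 days, exemption £109,000 → (£346,000 − £109,000) × 1.55% × 53/365 = £533.4123
Total = £3,858.9904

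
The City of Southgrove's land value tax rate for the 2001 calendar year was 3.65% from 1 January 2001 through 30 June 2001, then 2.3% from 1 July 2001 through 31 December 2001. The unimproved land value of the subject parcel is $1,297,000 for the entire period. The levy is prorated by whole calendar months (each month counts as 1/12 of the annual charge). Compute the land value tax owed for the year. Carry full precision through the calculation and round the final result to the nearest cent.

1 January – 30 June 2001: 6 months at 3.65% → $1,297,000 × 3.65% × 6/12 = $23,670.2500
1 July – 31 December 2001: 6 months at 2.3% → $1,297,000 × 2.3% × 6/12 = $14,915.5000
Total = $38,585.7500

$38,585.75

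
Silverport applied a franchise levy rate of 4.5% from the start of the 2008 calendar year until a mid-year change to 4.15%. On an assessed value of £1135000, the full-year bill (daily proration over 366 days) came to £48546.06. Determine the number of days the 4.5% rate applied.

133 days

Let d = days at the first rate; then 366 − d days at the second rate.
£1135000 × [4.5%·d + 4.15%·(366−d)] / 366 = £48546.06
Solving gives d = 133, so the new rate took effect on May 13, 2008.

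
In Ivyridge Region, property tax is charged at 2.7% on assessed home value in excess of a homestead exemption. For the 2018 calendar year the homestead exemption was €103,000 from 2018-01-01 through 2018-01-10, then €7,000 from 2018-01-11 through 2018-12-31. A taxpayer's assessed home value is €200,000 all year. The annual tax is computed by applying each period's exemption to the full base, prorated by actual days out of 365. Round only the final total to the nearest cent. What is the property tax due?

2018-01-01 to 2018-01-10: 10 days, exemption €103,000 → (€200,000 − €103,000) × 2.7% × 10/365 = €71.7534
2018-01-11 to 2018-12-31: 355 days, exemption €7,000 → (€200,000 − €7,000) × 2.7% × 355/365 = €5,068.2329
Total = €5,139.9863

€5,139.99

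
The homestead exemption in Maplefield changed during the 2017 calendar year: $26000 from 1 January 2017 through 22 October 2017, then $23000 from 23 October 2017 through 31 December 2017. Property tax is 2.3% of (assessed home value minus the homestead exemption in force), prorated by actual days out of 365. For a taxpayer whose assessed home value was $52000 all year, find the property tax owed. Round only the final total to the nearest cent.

$611.23

1 January – 22 October 2017: 295 days, exemption $26000 → ($52000 − $26000) × 2.3% × 295/365 = $483.3151
23 October – 31 December 2017: 70 days, exemption $23000 → ($52000 − $23000) × 2.3% × 70/365 = $127.9178
Total = $611.2329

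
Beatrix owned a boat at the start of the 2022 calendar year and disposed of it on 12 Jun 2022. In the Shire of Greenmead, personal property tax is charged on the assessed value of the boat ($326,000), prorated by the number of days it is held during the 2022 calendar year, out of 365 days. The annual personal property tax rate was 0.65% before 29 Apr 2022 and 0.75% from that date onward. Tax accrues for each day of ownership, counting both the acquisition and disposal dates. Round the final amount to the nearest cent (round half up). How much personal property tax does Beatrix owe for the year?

1 Jan – 28 Apr 2022: 118 days at 0.65% → $326,000 × 0.65% × 118/365 = $685.0466
29 Apr – 12 Jun 2022: 45 days at 0.75% → $326,000 × 0.75% × 45/365 = $301.4384
Total = $986.4849

$986.48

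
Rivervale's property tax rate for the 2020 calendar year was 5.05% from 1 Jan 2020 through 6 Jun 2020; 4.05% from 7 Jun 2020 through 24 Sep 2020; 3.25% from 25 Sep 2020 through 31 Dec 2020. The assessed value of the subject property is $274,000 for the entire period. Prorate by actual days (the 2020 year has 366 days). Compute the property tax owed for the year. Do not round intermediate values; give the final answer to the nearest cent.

1 Jan – 6 Jun 2020: 158 days at 5.05% → $274,000 × 5.05% × 158/366 = $5,973.3497
7 Jun – 24 Sep 2020: 110 days at 4.05% → $274,000 × 4.05% × 110/366 = $3,335.1639
25 Sep – 31 Dec 2020: 98 days at 3.25% → $274,000 × 3.25% × 98/366 = $2,384.3989
Total = $11,692.9126

$11,692.91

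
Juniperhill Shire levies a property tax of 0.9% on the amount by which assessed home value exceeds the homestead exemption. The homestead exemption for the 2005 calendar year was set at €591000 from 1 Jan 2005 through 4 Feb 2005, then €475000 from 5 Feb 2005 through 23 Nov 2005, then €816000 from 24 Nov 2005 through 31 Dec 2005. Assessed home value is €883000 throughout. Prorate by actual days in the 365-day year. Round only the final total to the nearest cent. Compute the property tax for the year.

1 Jan – 4 Feb 2005: 35 days, exemption €591000 → (€883000 − €591000) × 0.9% × 35/365 = €252.0000
5 Feb – 23 Nov 2005: 292 days, exemption €475000 → (€883000 − €475000) × 0.9% × 292/365 = €2937.6000
24 Nov – 31 Dec 2005: 38 days, exemption €816000 → (€883000 − €816000) × 0.9% × 38/365 = €62.7781
Total = €3252.3781

€3252.38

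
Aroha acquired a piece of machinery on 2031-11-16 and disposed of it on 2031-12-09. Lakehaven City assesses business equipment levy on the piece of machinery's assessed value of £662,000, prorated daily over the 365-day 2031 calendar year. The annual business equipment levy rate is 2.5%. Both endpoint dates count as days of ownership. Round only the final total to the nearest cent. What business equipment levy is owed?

£1,088.22

Days held (2031-11-16 to 2031-12-09): 24 out of 365
Tax = £662,000 × 2.5% × 24/365 = £1,088.2192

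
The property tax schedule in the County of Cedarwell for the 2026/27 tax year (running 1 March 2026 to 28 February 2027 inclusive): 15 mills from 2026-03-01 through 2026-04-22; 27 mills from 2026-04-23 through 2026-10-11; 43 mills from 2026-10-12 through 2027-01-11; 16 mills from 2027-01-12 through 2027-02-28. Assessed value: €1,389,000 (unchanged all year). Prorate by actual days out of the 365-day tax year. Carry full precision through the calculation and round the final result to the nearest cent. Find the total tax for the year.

€38,675.09

2026-03-01 to 2026-04-22: 53 days at 15 mills → €1,389,000 × 1.5% × 53/365 = €3,025.3562
2026-04-23 to 2026-10-11: 172 days at 27 mills → €1,389,000 × 2.7% × 172/365 = €17,672.6466
2026-10-12 to 2027-01-11: 92 days at 43 mills → €1,389,000 × 4.3% × 92/365 = €15,054.4767
2027-01-12 to 2027-02-28: 48 days at 16 mills → €1,389,000 × 1.6% × 48/365 = €2,922.6082
Total = €38,675.0877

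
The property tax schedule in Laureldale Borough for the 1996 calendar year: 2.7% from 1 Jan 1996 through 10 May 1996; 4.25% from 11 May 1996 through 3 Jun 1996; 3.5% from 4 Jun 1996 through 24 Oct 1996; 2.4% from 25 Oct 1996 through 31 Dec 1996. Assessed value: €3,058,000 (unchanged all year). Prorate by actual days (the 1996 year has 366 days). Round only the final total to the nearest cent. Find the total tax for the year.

1 Jan – 10 May 1996: 131 days at 2.7% → €3,058,000 × 2.7% × 131/366 = €29,552.3115
11 May – 3 Jun 1996: 24 days at 4.25% → €3,058,000 × 4.25% × 24/366 = €8,522.2951
4 Jun – 24 Oct 1996: 143 days at 3.5% → €3,058,000 × 3.5% × 143/366 = €41,817.7322
25 Oct – 31 Dec 1996: 68 days at 2.4% → €3,058,000 × 2.4% × 68/366 = €13,635.6721
Total = €93,528.0109

€93,528.01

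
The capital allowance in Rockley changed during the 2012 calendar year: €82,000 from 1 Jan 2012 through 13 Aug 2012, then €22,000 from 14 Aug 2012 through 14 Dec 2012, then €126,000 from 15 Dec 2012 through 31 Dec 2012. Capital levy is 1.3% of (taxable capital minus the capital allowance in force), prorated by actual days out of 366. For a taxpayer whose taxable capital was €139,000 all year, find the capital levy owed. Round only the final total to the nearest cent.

€976.56

1 Jan – 13 Aug 2012: 226 days, exemption €82,000 → (€139,000 − €82,000) × 1.3% × 226/366 = €457.5574
14 Aug – 14 Dec 2012: 123 days, exemption €22,000 → (€139,000 − €22,000) × 1.3% × 123/366 = €511.1557
15 Dec – 31 Dec 2012: 17 days, exemption €126,000 → (€139,000 − €126,000) × 1.3% × 17/366 = €7.8497
Total = €976.5628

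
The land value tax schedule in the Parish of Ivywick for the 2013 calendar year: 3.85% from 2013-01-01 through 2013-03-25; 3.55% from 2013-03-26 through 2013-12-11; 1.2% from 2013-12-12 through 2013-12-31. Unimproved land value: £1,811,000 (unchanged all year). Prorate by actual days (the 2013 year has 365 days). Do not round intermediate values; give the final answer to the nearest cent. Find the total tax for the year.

£63,208.86

2013-01-01 to 2013-03-25: 84 days at 3.85% → £1,811,000 × 3.85% × 84/365 = £16,045.9562
2013-03-26 to 2013-12-11: 261 days at 3.55% → £1,811,000 × 3.55% × 261/365 = £45,972.1110
2013-12-12 to 2013-12-31: 20 days at 1.2% → £1,811,000 × 1.2% × 20/365 = £1,190.7945
Total = £63,208.8616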